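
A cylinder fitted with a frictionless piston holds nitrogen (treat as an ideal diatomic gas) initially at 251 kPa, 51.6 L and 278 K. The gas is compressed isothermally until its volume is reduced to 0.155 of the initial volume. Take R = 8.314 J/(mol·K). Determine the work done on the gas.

n = P₁V₁/(RT₁) = 251×51.6/(8.314×278) = 5.60 mol.
Isothermal: T stays 278 K; PV = const ⇒ V₂ = 8.00 L, P₂ = 1620 kPa.
W = nRT ln(V₂/V₁) = 5.60×8.314×278×ln(0.155) = -24100 J.
Work done on the gas = −W_by = 24100 J.

24100 J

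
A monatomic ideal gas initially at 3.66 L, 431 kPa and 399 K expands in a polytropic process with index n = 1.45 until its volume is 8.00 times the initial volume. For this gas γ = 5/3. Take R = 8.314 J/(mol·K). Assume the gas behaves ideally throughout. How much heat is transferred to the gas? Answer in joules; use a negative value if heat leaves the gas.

692 J

n = P₁V₁/(RT₁) = 431×3.66/(8.314×399) = 0.476 mol.
Polytropic n=1.45: T₂ = T₁(V₁/V₂)^(n−1) = 399×(0.125)^0.45 = 157 K; P₂ = P₁(V₁/V₂)^n = 21.1 kPa.
W = (P₁V₁−P₂V₂)/(n−1) = (431×3.66−21.1×29.3)/0.45 = 2130 J.
ΔU = nCvΔT = 0.476×12.5×(157−399) = -1440 J.
Q = ΔU + W = 692 J.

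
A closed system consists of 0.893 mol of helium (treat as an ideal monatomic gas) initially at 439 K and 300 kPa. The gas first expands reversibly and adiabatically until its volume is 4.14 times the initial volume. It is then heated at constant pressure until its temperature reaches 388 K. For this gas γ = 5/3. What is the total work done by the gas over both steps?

V₁ = nRT₁/P₁ = 0.893×8.314×439/300 = 10.9 L.
Step 1 — Adiabatic: TV^(γ−1) = const ⇒ T₂ = 439×(0.242)^0.667 = 170 K; PV^γ = const ⇒ P₂ = 28.1 kPa.
ΔU = nCvΔT = 0.893×12.5×(170−439) = -2990 J.
Q = 0 for an adiabatic process, so W = −ΔU = 2990 J.
State after step 1: P = 28.1 kPa, V = 45.0 L, T = 170 K.
Step 2 — Isobaric: P stays 28.1 kPa; V/T = const ⇒ T₂ = 388 K, V₂ = 102 L.
W = PΔV = 28.1×(102−45.0) kPa·L = 1620 J.
ΔU = nCvΔT = 0.893×12.5×(388−170) = 2420 J.
Q = ΔU + W = nCpΔT = 4040 J.
Net over both steps: W = 4610 J, Q = 4040 J, ΔU = -568 J.

4610 J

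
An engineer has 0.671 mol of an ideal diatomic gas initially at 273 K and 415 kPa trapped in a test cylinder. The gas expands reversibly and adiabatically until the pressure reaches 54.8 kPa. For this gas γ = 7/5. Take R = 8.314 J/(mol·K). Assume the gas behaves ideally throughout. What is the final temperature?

V₁ = nRT₁/P₁ = 0.671×8.314×273/415 = 3.67 L.
Adiabatic: T₂/T₁ = (P₂/P₁)^((γ−1)/γ) ⇒ T₂ = 273×(0.132)^0.286 = 153 K; V₂ = 15.6 L.

153 K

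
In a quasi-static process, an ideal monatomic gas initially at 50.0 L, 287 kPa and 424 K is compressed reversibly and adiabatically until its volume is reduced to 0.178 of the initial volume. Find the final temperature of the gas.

1340 K

Adiabatic: TV^(γ−1) = const ⇒ T₂ = 424×(5.62)^0.667 = 1340 K; PV^γ = const ⇒ P₂ = 5100 kPa.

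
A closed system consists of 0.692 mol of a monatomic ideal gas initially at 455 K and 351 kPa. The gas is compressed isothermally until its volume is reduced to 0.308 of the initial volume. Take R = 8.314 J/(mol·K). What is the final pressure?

1140 kPa

V₁ = nRT₁/P₁ = 0.692×8.314×455/351 = 7.46 L.
Isothermal: T stays 455 K; PV = const ⇒ V₂ = 2.30 L, P₂ = 1140 kPa.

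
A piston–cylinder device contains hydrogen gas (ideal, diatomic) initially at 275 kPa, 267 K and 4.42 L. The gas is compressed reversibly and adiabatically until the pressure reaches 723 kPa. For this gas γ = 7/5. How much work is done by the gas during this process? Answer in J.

-967 J

n = P₁V₁/(RT₁) = 275×4.42/(8.314×267) = 0.548 mol.
Adiabatic: T₂/T₁ = (P₂/P₁)^((γ−1)/γ) ⇒ T₂ = 267×(2.63)^0.286 = 352 K; V₂ = 2.22 L.
ΔU = nCvΔT = 0.548×20.8×(352−267) = 967 J.
Q = 0 for an adiabatic process, so W = −ΔU = -967 J.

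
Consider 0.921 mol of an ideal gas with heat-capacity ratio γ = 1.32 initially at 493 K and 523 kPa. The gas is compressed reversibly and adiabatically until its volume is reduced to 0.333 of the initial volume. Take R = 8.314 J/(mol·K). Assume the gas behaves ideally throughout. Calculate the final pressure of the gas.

V₁ = nRT₁/P₁ = 0.921×8.314×493/523 = 7.22 L.
Adiabatic: TV^(γ−1) = const ⇒ T₂ = 493×(3.00)^0.320 = 701 K; PV^γ = const ⇒ P₂ = 2230 kPa.

2230 kPa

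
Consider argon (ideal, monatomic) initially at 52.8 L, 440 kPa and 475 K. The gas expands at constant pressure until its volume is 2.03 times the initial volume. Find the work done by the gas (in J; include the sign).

n = P₁V₁/(RT₁) = 440×52.8/(8.314×475) = 5.88 mol.
Isobaric: P stays 440 kPa; V/T = const ⇒ T₂ = 964 K, V₂ = 107 L.
W = PΔV = 440×(107−52.8) kPa·L = 23900 J.

23900 J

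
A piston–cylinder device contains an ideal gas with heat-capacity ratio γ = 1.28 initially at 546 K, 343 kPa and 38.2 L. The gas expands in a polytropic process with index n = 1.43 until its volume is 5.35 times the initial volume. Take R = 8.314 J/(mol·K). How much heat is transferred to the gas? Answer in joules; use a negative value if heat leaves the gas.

-8390 J

n = P₁V₁/(RT₁) = 343×38.2/(8.314×546) = 2.89 mol.
Polytropic n=1.43: T₂ = T₁(V₁/V₂)^(n−1) = 546×(0.187)^0.43 = 265 K; P₂ = P₁(V₁/V₂)^n = 31.2 kPa.
W = (P₁V₁−P₂V₂)/(n−1) = (343×38.2−31.2×204)/0.43 = 15700 J.
ΔU = nCvΔT = 2.89×29.7×(265−546) = -24000 J.
Q = ΔU + W = -8390 J.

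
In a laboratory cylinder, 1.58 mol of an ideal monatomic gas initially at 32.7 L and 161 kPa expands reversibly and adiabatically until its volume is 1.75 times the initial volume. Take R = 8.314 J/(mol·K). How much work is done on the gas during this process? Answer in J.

-2460 J

T₁ = P₁V₁/(nR) = 161×32.7/(1.58×8.314) = 401 K.
Adiabatic: TV^(γ−1) = const ⇒ T₂ = 401×(0.571)^0.667 = 276 K; PV^γ = const ⇒ P₂ = 63.4 kPa.
ΔU = nCvΔT = 1.58×12.5×(276−401) = -2460 J.
Q = 0 for an adiabatic process, so W = −ΔU = 2460 J.
Work done on the gas = −W_by = -2460 J.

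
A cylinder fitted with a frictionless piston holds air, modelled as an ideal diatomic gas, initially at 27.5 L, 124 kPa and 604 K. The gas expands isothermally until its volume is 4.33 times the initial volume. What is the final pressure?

28.6 kPa

Isothermal: T stays 604 K; PV = const ⇒ V₂ = 119 L, P₂ = 28.6 kPa.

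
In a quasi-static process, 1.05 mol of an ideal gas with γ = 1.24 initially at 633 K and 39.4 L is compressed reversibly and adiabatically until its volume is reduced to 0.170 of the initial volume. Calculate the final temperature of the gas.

968 K

P₁ = nRT₁/V₁ = 1.05×8.314×633/39.4 = 140 kPa.
Adiabatic: TV^(γ−1) = const ⇒ T₂ = 633×(5.88)^0.240 = 968 K; PV^γ = const ⇒ P₂ = 1260 kPa.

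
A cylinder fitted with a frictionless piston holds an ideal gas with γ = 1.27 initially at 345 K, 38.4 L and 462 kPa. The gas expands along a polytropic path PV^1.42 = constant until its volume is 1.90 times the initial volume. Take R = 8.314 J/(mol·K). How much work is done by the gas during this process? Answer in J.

n = P₁V₁/(RT₁) = 462×38.4/(8.314×345) = 6.19 mol.
Polytropic n=1.42: T₂ = T₁(V₁/V₂)^(n−1) = 345×(0.526)^0.42 = 263 K; P₂ = P₁(V₁/V₂)^n = 186 kPa.
W = (P₁V₁−P₂V₂)/(n−1) = (462×38.4−186×73.0)/0.42 = 9980 J.

9980 J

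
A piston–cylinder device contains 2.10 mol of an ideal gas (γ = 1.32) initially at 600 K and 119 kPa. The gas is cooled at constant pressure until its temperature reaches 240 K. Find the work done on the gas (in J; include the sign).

6290 J

V₁ = nRT₁/P₁ = 2.10×8.314×600/119 = 88.0 L.
Isobaric: P stays 119 kPa; V/T = const ⇒ T₂ = 240 K, V₂ = 35.2 L.
W = PΔV = 119×(35.2−88.0) kPa·L = -6290 J.
Work done on the gas = −W_by = 6290 J.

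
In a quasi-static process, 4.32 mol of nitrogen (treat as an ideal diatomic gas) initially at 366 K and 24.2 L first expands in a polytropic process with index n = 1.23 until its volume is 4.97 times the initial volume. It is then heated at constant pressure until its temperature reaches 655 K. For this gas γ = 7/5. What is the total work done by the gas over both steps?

32100 J

P₁ = nRT₁/V₁ = 4.32×8.314×366/24.2 = 543 kPa.
Step 1 — Polytropic n=1.23: T₂ = T₁(V₁/V₂)^(n−1) = 366×(0.201)^0.23 = 253 K; P₂ = P₁(V₁/V₂)^n = 75.6 kPa.
W = (P₁V₁−P₂V₂)/(n−1) = (543×24.2−75.6×120)/0.23 = 17600 J.
ΔU = nCvΔT = 4.32×20.8×(253−366) = -10100 J.
Q = ΔU + W = 7490 J.
State after step 1: P = 75.6 kPa, V = 120 L, T = 253 K.
Step 2 — Isobaric: P stays 75.6 kPa; V/T = const ⇒ T₂ = 655 K, V₂ = 311 L.
W = PΔV = 75.6×(311−120) kPa·L = 14400 J.
ΔU = nCvΔT = 4.32×20.8×(655−253) = 36100 J.
Q = ΔU + W = nCpΔT = 50500 J.
Net over both steps: W = 32100 J, Q = 58000 J, ΔU = 25900 J.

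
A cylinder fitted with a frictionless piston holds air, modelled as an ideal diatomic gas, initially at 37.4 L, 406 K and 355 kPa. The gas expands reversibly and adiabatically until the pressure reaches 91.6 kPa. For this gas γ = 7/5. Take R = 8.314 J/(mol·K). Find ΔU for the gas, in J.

-10700 J

n = P₁V₁/(RT₁) = 355×37.4/(8.314×406) = 3.93 mol.
Adiabatic: T₂/T₁ = (P₂/P₁)^((γ−1)/γ) ⇒ T₂ = 406×(0.258)^0.286 = 276 K; V₂ = 98.4 L.
For an ideal gas ΔU = nCvΔT with Cv = (5/2)R = 20.8 J/(mol·K).
ΔU = 3.93×20.8×(276−406) = -10700 J.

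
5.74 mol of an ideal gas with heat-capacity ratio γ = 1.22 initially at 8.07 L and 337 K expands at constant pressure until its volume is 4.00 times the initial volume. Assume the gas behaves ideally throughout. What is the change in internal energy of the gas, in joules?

P₁ = nRT₁/V₁ = 5.74×8.314×337/8.07 = 1990 kPa.
Isobaric: P stays 1990 kPa; V/T = const ⇒ T₂ = 1350 K, V₂ = 32.3 L.
For an ideal gas ΔU = nCvΔT with Cv = R/(γ−1) = 37.8 J/(mol·K).
ΔU = 5.74×37.8×(1350−337) = 219000 J.

219000 J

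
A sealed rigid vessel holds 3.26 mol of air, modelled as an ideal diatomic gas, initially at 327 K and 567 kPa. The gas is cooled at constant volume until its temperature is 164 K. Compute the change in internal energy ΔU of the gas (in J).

V₁ = nRT₁/P₁ = 3.26×8.314×327/567 = 15.6 L.
Isochoric: V stays 15.6 L; P/T = const ⇒ T₂ = 164 K, P₂ = 284 kPa.
For an ideal gas ΔU = nCvΔT with Cv = (5/2)R = 20.8 J/(mol·K).
ΔU = 3.26×20.8×(164−327) = -11000 J.

-11000 J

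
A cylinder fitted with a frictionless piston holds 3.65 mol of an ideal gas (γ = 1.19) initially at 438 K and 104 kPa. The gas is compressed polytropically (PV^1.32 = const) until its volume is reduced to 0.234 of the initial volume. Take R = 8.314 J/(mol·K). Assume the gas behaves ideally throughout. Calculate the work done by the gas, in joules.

-24600 J

V₁ = nRT₁/P₁ = 3.65×8.314×438/104 = 128 L.
Polytropic n=1.32: T₂ = T₁(V₁/V₂)^(n−1) = 438×(4.27)^0.32 = 697 K; P₂ = P₁(V₁/V₂)^n = 707 kPa.
W = (P₁V₁−P₂V₂)/(n−1) = (104×128−707×29.9)/0.32 = -24600 J.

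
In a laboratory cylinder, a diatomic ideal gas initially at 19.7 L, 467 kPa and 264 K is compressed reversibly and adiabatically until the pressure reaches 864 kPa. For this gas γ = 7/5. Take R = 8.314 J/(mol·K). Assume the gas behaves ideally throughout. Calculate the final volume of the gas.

12.7 L

Adiabatic: T₂/T₁ = (P₂/P₁)^((γ−1)/γ) ⇒ T₂ = 264×(1.85)^0.286 = 315 K; V₂ = 12.7 L.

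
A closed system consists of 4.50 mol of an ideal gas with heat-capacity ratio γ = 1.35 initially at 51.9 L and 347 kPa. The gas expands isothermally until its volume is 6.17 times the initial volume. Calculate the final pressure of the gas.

56.2 kPa

T₁ = P₁V₁/(nR) = 347×51.9/(4.50×8.314) = 481 K.
Isothermal: T stays 481 K; PV = const ⇒ V₂ = 320 L, P₂ = 56.2 kPa.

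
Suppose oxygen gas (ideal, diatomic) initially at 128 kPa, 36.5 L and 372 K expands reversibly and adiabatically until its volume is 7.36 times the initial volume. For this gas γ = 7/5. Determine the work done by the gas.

6420 J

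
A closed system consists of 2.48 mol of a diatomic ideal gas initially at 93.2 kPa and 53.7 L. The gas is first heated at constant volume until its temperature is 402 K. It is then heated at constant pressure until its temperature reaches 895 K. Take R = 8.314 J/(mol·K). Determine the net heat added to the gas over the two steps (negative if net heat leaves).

43800 J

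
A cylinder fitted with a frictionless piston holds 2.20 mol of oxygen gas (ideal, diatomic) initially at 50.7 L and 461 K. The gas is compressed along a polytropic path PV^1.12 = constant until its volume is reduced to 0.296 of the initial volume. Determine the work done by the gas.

-11100 J

P₁ = nRT₁/V₁ = 2.20×8.314×461/50.7 = 166 kPa.
Polytropic n=1.12: T₂ = T₁(V₁/V₂)^(n−1) = 461×(3.38)^0.12 = 534 K; P₂ = P₁(V₁/V₂)^n = 650 kPa.
W = (P₁V₁−P₂V₂)/(n−1) = (166×50.7−650×15.0)/0.12 = -11100 J.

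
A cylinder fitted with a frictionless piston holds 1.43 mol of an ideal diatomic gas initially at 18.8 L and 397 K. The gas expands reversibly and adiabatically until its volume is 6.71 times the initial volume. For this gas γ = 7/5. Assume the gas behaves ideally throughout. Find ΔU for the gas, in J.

P₁ = nRT₁/V₁ = 1.43×8.314×397/18.8 = 251 kPa.
Adiabatic: TV^(γ−1) = const ⇒ T₂ = 397×(0.149)^0.400 = 185 K; PV^γ = const ⇒ P₂ = 17.5 kPa.
For an ideal gas ΔU = nCvΔT with Cv = (5/2)R = 20.8 J/(mol·K).
ΔU = 1.43×20.8×(185−397) = -6290 J.

-6290 J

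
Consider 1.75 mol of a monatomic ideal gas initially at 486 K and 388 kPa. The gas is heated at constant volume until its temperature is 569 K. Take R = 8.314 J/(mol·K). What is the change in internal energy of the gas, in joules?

1810 J

V₁ = nRT₁/P₁ = 1.75×8.314×486/388 = 18.2 L.
Isochoric: V stays 18.2 L; P/T = const ⇒ T₂ = 569 K, P₂ = 454 kPa.
For an ideal gas ΔU = nCvΔT with Cv = (3/2)R = 12.5 J/(mol·K).
ΔU = 1.75×12.5×(569−486) = 1810 J.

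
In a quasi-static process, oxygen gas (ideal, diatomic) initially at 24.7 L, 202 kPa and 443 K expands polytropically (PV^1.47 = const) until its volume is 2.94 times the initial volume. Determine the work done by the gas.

4220 J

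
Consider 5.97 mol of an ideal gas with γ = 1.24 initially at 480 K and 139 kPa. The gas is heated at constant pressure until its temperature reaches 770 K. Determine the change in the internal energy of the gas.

60000 J

V₁ = nRT₁/P₁ = 5.97×8.314×480/139 = 171 L.
Isobaric: P stays 139 kPa; V/T = const ⇒ T₂ = 770 K, V₂ = 275 L.
For an ideal gas ΔU = nCvΔT with Cv = R/(γ−1) = 34.6 J/(mol·K).
ΔU = 5.97×34.6×(770−480) = 60000 J.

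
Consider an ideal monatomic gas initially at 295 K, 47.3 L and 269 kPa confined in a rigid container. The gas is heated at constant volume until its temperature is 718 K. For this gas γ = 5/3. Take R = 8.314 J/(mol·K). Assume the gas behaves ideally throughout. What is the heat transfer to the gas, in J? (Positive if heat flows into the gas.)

27400 J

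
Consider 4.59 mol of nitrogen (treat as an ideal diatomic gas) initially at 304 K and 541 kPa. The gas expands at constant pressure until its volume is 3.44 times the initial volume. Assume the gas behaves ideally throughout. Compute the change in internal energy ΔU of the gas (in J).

V₁ = nRT₁/P₁ = 4.59×8.314×304/541 = 21.4 L.
Isobaric: P stays 541 kPa; V/T = const ⇒ T₂ = 1050 K, V₂ = 73.8 L.
For an ideal gas ΔU = nCvΔT with Cv = (5/2)R = 20.8 J/(mol·K).
ΔU = 4.59×20.8×(1050−304) = 70800 J.

70800 J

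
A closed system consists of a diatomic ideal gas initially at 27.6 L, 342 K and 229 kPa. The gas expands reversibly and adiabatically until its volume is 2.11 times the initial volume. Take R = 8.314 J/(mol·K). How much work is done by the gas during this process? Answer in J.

n = P₁V₁/(RT₁) = 229×27.6/(8.314×342) = 2.22 mol.
Adiabatic: TV^(γ−1) = const ⇒ T₂ = 342×(0.474)^0.400 = 254 K; PV^γ = const ⇒ P₂ = 80.5 kPa.
ΔU = nCvΔT = 2.22×20.8×(254−342) = -4080 J.
Q = 0 for an adiabatic process, so W = −ΔU = 4080 J.

4080 J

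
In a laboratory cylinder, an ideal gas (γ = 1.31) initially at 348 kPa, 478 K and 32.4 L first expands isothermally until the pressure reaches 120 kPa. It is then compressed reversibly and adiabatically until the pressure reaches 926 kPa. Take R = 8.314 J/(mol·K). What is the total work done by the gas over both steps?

n = P₁V₁/(RT₁) = 348×32.4/(8.314×478) = 2.84 mol.
Step 1 — Isothermal: T stays 478 K; PV = const ⇒ V₂ = 94.0 L, P₂ = 120 kPa.
ΔU = 0 (ideal gas, T constant).
W = nRT ln(V₂/V₁) = 2.84×8.314×478×ln(2.90) = 12000 J.
Q = ΔU + W = 12000 J.
State after step 1: P = 120 kPa, V = 94.0 L, T = 478 K.
Step 2 — Adiabatic: T₂/T₁ = (P₂/P₁)^((γ−1)/γ) ⇒ T₂ = 478×(7.72)^0.237 = 775 K; V₂ = 19.7 L.
ΔU = nCvΔT = 2.84×26.8×(775−478) = 22600 J.
Q = 0 for an adiabatic process, so W = −ΔU = -22600 J.
Net over both steps: W = -10600 J, Q = 12000 J, ΔU = 22600 J.

-10600 J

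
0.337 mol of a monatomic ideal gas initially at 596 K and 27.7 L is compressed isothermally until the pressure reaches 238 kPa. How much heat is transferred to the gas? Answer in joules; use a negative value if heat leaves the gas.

P₁ = nRT₁/V₁ = 0.337×8.314×596/27.7 = 60.3 kPa.
Isothermal: T stays 596 K; PV = const ⇒ V₂ = 7.02 L, P₂ = 238 kPa.
ΔU = 0 (ideal gas, T constant).
W = nRT ln(V₂/V₁) = 0.337×8.314×596×ln(0.253) = -2290 J.
Q = ΔU + W = -2290 J.

-2290 J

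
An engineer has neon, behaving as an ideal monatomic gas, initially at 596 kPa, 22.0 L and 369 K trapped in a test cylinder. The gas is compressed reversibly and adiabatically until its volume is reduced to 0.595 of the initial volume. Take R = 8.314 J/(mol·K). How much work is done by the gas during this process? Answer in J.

n = P₁V₁/(RT₁) = 596×22.0/(8.314×369) = 4.27 mol.
Adiabatic: TV^(γ−1) = const ⇒ T₂ = 369×(1.68)^0.667 = 522 K; PV^γ = const ⇒ P₂ = 1420 kPa.
ΔU = nCvΔT = 4.27×12.5×(522−369) = 8130 J.
Q = 0 for an adiabatic process, so W = −ΔU = -8130 J.

-8130 J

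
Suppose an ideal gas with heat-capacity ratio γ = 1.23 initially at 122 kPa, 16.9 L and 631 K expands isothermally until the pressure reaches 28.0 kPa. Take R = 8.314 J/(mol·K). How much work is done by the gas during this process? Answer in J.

n = P₁V₁/(RT₁) = 122×16.9/(8.314×631) = 0.393 mol.
Isothermal: T stays 631 K; PV = const ⇒ V₂ = 73.6 L, P₂ = 28.0 kPa.
W = nRT ln(V₂/V₁) = 0.393×8.314×631×ln(4.36) = 3030 J.

3030 J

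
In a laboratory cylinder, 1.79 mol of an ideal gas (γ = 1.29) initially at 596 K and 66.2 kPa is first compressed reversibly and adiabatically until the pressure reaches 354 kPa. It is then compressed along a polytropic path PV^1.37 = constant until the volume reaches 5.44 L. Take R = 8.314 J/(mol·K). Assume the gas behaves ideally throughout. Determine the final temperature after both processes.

1760 K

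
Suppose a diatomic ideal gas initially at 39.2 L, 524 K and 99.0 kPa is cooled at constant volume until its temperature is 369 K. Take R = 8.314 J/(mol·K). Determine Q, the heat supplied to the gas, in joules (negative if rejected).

-2870 J

n = P₁V₁/(RT₁) = 99.0×39.2/(8.314×524) = 0.891 mol.
Isochoric: V stays 39.2 L; P/T = const ⇒ T₂ = 369 K, P₂ = 69.7 kPa.
W = 0 (no volume change).
ΔU = nCvΔT = 0.891×20.8×(369−524) = -2870 J.
Q = ΔU = -2870 J.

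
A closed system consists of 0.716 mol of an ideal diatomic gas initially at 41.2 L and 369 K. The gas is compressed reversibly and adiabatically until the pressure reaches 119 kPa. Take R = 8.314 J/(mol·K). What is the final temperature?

464 K

P₁ = nRT₁/V₁ = 0.716×8.314×369/41.2 = 53.3 kPa.
Adiabatic: T₂/T₁ = (P₂/P₁)^((γ−1)/γ) ⇒ T₂ = 369×(2.23)^0.286 = 464 K; V₂ = 23.2 L.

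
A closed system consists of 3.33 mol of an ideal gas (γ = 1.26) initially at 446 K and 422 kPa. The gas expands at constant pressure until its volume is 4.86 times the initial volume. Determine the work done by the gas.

47700 J

V₁ = nRT₁/P₁ = 3.33×8.314×446/422 = 29.3 L.
Isobaric: P stays 422 kPa; V/T = const ⇒ T₂ = 2170 K, V₂ = 142 L.
W = PΔV = 422×(142−29.3) kPa·L = 47700 J.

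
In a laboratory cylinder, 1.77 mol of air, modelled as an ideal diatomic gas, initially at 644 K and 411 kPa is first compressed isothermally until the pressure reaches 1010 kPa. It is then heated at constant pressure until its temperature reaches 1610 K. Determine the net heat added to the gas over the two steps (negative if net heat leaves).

41200 J

V₁ = nRT₁/P₁ = 1.77×8.314×644/411 = 23.1 L.
Step 1 — Isothermal: T stays 644 K; PV = const ⇒ V₂ = 9.38 L, P₂ = 1010 kPa.
ΔU = 0 (ideal gas, T constant).
W = nRT ln(V₂/V₁) = 1.77×8.314×644×ln(0.407) = -8520 J.
Q = ΔU + W = -8520 J.
State after step 1: P = 1010 kPa, V = 9.38 L, T = 644 K.
Step 2 — Isobaric: P stays 1010 kPa; V/T = const ⇒ T₂ = 1610 K, V₂ = 23.5 L.
W = PΔV = 1010×(23.5−9.38) kPa·L = 14200 J.
ΔU = nCvΔT = 1.77×20.8×(1610−644) = 35500 J.
Q = ΔU + W = nCpΔT = 49800 J.
Net over both steps: W = 5690 J, Q = 41200 J, ΔU = 35500 J.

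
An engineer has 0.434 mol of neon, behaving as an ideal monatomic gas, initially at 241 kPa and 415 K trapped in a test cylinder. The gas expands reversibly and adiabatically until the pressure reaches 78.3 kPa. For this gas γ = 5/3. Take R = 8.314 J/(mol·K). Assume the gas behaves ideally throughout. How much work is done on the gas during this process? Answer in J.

-814 J

V₁ = nRT₁/P₁ = 0.434×8.314×415/241 = 6.21 L.
Adiabatic: T₂/T₁ = (P₂/P₁)^((γ−1)/γ) ⇒ T₂ = 415×(0.325)^0.400 = 265 K; V₂ = 12.2 L.
ΔU = nCvΔT = 0.434×12.5×(265−415) = -814 J.
Q = 0 for an adiabatic process, so W = −ΔU = 814 J.
Work done on the gas = −W_by = -814 J.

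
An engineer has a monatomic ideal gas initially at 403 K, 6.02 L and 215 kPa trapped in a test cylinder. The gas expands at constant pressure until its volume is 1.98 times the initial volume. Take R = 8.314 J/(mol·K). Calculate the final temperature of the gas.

798 K

Isobaric: P stays 215 kPa; V/T = const ⇒ T₂ = 798 K, V₂ = 11.9 L.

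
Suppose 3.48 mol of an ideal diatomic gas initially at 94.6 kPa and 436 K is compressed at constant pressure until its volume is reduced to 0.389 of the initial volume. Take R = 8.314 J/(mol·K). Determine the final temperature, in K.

V₁ = nRT₁/P₁ = 3.48×8.314×436/94.6 = 133 L.
Isobaric: P stays 94.6 kPa; V/T = const ⇒ T₂ = 170 K, V₂ = 51.9 L.

170 K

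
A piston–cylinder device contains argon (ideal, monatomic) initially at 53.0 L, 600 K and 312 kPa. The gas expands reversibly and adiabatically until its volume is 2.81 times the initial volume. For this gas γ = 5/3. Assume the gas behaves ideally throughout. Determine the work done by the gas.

n = P₁V₁/(RT₁) = 312×53.0/(8.314×600) = 3.31 mol.
Adiabatic: TV^(γ−1) = const ⇒ T₂ = 600×(0.356)^0.667 = 301 K; PV^γ = const ⇒ P₂ = 55.8 kPa.
ΔU = nCvΔT = 3.31×12.5×(301−600) = -12300 J.
Q = 0 for an adiabatic process, so W = −ΔU = 12300 J.

12300 J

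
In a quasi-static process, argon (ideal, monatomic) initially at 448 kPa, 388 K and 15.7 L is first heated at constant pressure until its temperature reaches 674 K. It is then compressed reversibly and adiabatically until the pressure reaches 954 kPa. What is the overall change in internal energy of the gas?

14200 J

n = P₁V₁/(RT₁) = 448×15.7/(8.314×388) = 2.18 mol.
Step 1 — Isobaric: P stays 448 kPa; V/T = const ⇒ T₂ = 674 K, V₂ = 27.3 L.
W = PΔV = 448×(27.3−15.7) kPa·L = 5180 J.
ΔU = nCvΔT = 2.18×12.5×(674−388) = 7780 J.
Q = ΔU + W = nCpΔT = 13000 J.
State after step 1: P = 448 kPa, V = 27.3 L, T = 674 K.
Step 2 — Adiabatic: T₂/T₁ = (P₂/P₁)^((γ−1)/γ) ⇒ T₂ = 674×(2.13)^0.400 = 912 K; V₂ = 17.3 L.
ΔU = nCvΔT = 2.18×12.5×(912−674) = 6470 J.
Q = 0 for an adiabatic process, so W = −ΔU = -6470 J.
Net over both steps: W = -1290 J, Q = 13000 J, ΔU = 14200 J.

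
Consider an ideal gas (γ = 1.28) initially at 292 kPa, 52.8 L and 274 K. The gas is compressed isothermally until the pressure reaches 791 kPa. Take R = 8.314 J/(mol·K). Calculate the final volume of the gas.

19.5 L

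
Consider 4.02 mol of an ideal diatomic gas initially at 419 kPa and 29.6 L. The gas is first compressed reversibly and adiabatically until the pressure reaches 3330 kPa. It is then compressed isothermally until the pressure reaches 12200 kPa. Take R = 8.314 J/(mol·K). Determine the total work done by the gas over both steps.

-54200 J

T₁ = P₁V₁/(nR) = 419×29.6/(4.02×8.314) = 371 K.
Step 1 — Adiabatic: T₂/T₁ = (P₂/P₁)^((γ−1)/γ) ⇒ T₂ = 371×(7.95)^0.286 = 671 K; V₂ = 6.73 L.
ΔU = nCvΔT = 4.02×20.8×(671−371) = 25100 J.
Q = 0 for an adiabatic process, so W = −ΔU = -25100 J.
State after step 1: P = 3330 kPa, V = 6.73 L, T = 671 K.
Step 2 — Isothermal: T stays 671 K; PV = const ⇒ V₂ = 1.84 L, P₂ = 12200 kPa.
ΔU = 0 (ideal gas, T constant).
W = nRT ln(V₂/V₁) = 4.02×8.314×671×ln(0.273) = -29100 J.
Q = ΔU + W = -29100 J.
Net over both steps: W = -54200 J, Q = -29100 J, ΔU = 25100 J.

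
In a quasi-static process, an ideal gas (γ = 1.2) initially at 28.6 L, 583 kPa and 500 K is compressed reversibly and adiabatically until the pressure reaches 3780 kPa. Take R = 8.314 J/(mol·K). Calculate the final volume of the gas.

6.02 L

Adiabatic: T₂/T₁ = (P₂/P₁)^((γ−1)/γ) ⇒ T₂ = 500×(6.48)^0.167 = 683 K; V₂ = 6.02 L.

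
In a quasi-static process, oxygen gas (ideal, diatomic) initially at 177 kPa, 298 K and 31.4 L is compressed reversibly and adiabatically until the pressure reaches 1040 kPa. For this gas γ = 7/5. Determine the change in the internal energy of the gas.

n = P₁V₁/(RT₁) = 177×31.4/(8.314×298) = 2.24 mol.
Adiabatic: T₂/T₁ = (P₂/P₁)^((γ−1)/γ) ⇒ T₂ = 298×(5.88)^0.286 = 494 K; V₂ = 8.86 L.
For an ideal gas ΔU = nCvΔT with Cv = (5/2)R = 20.8 J/(mol·K).
ΔU = 2.24×20.8×(494−298) = 9150 J.

9150 J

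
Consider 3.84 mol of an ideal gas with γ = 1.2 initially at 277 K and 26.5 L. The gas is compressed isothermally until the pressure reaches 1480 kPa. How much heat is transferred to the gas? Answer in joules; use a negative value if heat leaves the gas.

-13200 J

P₁ = nRT₁/V₁ = 3.84×8.314×277/26.5 = 334 kPa.
Isothermal: T stays 277 K; PV = const ⇒ V₂ = 5.98 L, P₂ = 1480 kPa.
ΔU = 0 (ideal gas, T constant).
W = nRT ln(V₂/V₁) = 3.84×8.314×277×ln(0.225) = -13200 J.
Q = ΔU + W = -13200 J.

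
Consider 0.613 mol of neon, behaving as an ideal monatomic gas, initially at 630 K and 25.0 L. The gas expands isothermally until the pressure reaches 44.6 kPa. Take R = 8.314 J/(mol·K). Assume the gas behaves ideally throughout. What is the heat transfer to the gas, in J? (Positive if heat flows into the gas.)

3400 J

P₁ = nRT₁/V₁ = 0.613×8.314×630/25.0 = 128 kPa.
Isothermal: T stays 630 K; PV = const ⇒ V₂ = 72.0 L, P₂ = 44.6 kPa.
ΔU = 0 (ideal gas, T constant).
W = nRT ln(V₂/V₁) = 0.613×8.314×630×ln(2.88) = 3400 J.
Q = ΔU + W = 3400 J.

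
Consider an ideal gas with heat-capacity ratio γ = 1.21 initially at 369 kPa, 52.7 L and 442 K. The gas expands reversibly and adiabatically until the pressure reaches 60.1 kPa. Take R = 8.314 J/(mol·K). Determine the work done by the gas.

25000 J

n = P₁V₁/(RT₁) = 369×52.7/(8.314×442) = 5.29 mol.
Adiabatic: T₂/T₁ = (P₂/P₁)^((γ−1)/γ) ⇒ T₂ = 442×(0.163)^0.174 = 323 K; V₂ = 236 L.
ΔU = nCvΔT = 5.29×39.6×(323−442) = -25000 J.
Q = 0 for an adiabatic process, so W = −ΔU = 25000 J.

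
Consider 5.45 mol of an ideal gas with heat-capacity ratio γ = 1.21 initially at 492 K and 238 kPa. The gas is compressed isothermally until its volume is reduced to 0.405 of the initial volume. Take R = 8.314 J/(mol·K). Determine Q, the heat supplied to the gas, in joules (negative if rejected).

-20200 J

V₁ = nRT₁/P₁ = 5.45×8.314×492/238 = 93.7 L.
Isothermal: T stays 492 K; PV = const ⇒ V₂ = 37.9 L, P₂ = 588 kPa.
ΔU = 0 (ideal gas, T constant).
W = nRT ln(V₂/V₁) = 5.45×8.314×492×ln(0.405) = -20200 J.
Q = ΔU + W = -20200 J.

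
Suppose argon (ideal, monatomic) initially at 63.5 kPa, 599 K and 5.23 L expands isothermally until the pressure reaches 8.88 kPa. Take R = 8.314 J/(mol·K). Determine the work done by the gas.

653 J

n = P₁V₁/(RT₁) = 63.5×5.23/(8.314×599) = 0.0667 mol.
Isothermal: T stays 599 K; PV = const ⇒ V₂ = 37.4 L, P₂ = 8.88 kPa.
W = nRT ln(V₂/V₁) = 0.0667×8.314×599×ln(7.15) = 653 J.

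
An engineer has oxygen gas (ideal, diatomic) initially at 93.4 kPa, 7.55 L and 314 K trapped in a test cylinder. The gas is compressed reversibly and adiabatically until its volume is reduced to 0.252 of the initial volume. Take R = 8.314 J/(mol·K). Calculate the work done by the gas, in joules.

-1300 J

n = P₁V₁/(RT₁) = 93.4×7.55/(8.314×314) = 0.270 mol.
Adiabatic: TV^(γ−1) = const ⇒ T₂ = 314×(3.97)^0.400 = 545 K; PV^γ = const ⇒ P₂ = 643 kPa.
ΔU = nCvΔT = 0.270×20.8×(545−314) = 1300 J.
Q = 0 for an adiabatic process, so W = −ΔU = -1300 J.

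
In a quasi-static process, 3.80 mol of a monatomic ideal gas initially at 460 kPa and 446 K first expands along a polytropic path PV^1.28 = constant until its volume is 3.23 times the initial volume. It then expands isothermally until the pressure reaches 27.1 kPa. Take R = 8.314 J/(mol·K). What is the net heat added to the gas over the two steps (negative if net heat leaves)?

V₁ = nRT₁/P₁ = 3.80×8.314×446/460 = 30.6 L.
Step 1 — Polytropic n=1.28: T₂ = T₁(V₁/V₂)^(n−1) = 446×(0.310)^0.28 = 321 K; P₂ = P₁(V₁/V₂)^n = 103 kPa.
W = (P₁V₁−P₂V₂)/(n−1) = (460×30.6−103×98.9)/0.28 = 14100 J.
ΔU = nCvΔT = 3.80×12.5×(321−446) = -5910 J.
Q = ΔU + W = 8170 J.
State after step 1: P = 103 kPa, V = 98.9 L, T = 321 K.
Step 2 — Isothermal: T stays 321 K; PV = const ⇒ V₂ = 374 L, P₂ = 27.1 kPa.
ΔU = 0 (ideal gas, T constant).
W = nRT ln(V₂/V₁) = 3.80×8.314×321×ln(3.78) = 13500 J.
Q = ΔU + W = 13500 J.
Net over both steps: W = 27600 J, Q = 21700 J, ΔU = -5910 J.

21700 J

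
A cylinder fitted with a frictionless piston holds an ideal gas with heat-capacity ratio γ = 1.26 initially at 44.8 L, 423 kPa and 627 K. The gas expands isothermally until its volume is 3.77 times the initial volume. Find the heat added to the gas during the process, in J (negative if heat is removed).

n = P₁V₁/(RT₁) = 423×44.8/(8.314×627) = 3.64 mol.
Isothermal: T stays 627 K; PV = const ⇒ V₂ = 169 L, P₂ = 112 kPa.
ΔU = 0 (ideal gas, T constant).
W = nRT ln(V₂/V₁) = 3.64×8.314×627×ln(3.77) = 25100 J.
Q = ΔU + W = 25100 J.

25100 J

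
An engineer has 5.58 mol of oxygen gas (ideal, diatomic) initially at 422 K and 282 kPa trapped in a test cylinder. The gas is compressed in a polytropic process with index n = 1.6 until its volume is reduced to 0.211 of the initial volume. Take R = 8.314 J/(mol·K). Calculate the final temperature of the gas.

1070 K

V₁ = nRT₁/P₁ = 5.58×8.314×422/282 = 69.4 L.
Polytropic n=1.6: T₂ = T₁(V₁/V₂)^(n−1) = 422×(4.74)^0.60 = 1070 K; P₂ = P₁(V₁/V₂)^n = 3400 kPa.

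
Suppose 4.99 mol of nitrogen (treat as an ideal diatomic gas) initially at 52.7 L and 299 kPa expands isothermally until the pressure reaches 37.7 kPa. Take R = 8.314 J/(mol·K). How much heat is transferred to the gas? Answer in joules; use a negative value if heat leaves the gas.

T₁ = P₁V₁/(nR) = 299×52.7/(4.99×8.314) = 380 K.
Isothermal: T stays 380 K; PV = const ⇒ V₂ = 418 L, P₂ = 37.7 kPa.
ΔU = 0 (ideal gas, T constant).
W = nRT ln(V₂/V₁) = 4.99×8.314×380×ln(7.93) = 32600 J.
Q = ΔU + W = 32600 J.

32600 J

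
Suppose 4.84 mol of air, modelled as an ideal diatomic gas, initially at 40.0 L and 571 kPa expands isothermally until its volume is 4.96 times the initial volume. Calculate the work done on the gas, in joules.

-36600 J

T₁ = P₁V₁/(nR) = 571×40.0/(4.84×8.314) = 568 K.
Isothermal: T stays 568 K; PV = const ⇒ V₂ = 198 L, P₂ = 115 kPa.
W = nRT ln(V₂/V₁) = 4.84×8.314×568×ln(4.96) = 36600 J.
Work done on the gas = −W_by = -36600 J.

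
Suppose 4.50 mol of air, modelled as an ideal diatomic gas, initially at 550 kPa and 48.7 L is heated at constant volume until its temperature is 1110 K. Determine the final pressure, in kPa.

T₁ = P₁V₁/(nR) = 550×48.7/(4.50×8.314) = 716 K.
Isochoric: V stays 48.7 L; P/T = const ⇒ T₂ = 1110 K, P₂ = 853 kPa.

853 kPa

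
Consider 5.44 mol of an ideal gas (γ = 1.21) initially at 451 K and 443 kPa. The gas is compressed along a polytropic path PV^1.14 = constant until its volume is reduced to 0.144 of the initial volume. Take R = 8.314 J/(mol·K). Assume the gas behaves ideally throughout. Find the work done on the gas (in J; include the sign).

45400 J

V₁ = nRT₁/P₁ = 5.44×8.314×451/443 = 46.0 L.
Polytropic n=1.14: T₂ = T₁(V₁/V₂)^(n−1) = 451×(6.94)^0.14 = 592 K; P₂ = P₁(V₁/V₂)^n = 4040 kPa.
W = (P₁V₁−P₂V₂)/(n−1) = (443×46.0−4040×6.63)/0.14 = -45400 J.
Work done on the gas = −W_by = 45400 J.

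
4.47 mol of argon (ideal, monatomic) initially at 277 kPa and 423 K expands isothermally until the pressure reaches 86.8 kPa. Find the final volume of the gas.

181 L

V₁ = nRT₁/P₁ = 4.47×8.314×423/277 = 56.8 L.
Isothermal: T stays 423 K; PV = const ⇒ V₂ = 181 L, P₂ = 86.8 kPa.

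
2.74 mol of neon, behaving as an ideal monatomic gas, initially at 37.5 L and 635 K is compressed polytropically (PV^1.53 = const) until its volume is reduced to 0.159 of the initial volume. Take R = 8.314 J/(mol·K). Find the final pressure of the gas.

6430 kPa

P₁ = nRT₁/V₁ = 2.74×8.314×635/37.5 = 386 kPa.
Polytropic n=1.53: T₂ = T₁(V₁/V₂)^(n−1) = 635×(6.29)^0.53 = 1680 K; P₂ = P₁(V₁/V₂)^n = 6430 kPa.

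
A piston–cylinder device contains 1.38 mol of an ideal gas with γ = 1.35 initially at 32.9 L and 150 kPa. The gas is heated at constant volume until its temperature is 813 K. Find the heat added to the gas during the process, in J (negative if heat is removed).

12600 J

T₁ = P₁V₁/(nR) = 150×32.9/(1.38×8.314) = 430 K.
Isochoric: V stays 32.9 L; P/T = const ⇒ T₂ = 813 K, P₂ = 284 kPa.
W = 0 (no volume change).
ΔU = nCvΔT = 1.38×23.8×(813−430) = 12600 J.
Q = ΔU = 12600 J.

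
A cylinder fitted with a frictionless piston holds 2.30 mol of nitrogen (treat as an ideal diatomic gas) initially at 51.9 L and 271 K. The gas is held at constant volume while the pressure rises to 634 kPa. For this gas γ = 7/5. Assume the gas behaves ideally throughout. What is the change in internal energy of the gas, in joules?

P₁ = nRT₁/V₁ = 2.30×8.314×271/51.9 = 99.8 kPa.
Isochoric: V stays 51.9 L; P/T = const ⇒ T₂ = 1720 K, P₂ = 634 kPa.
For an ideal gas ΔU = nCvΔT with Cv = (5/2)R = 20.8 J/(mol·K).
ΔU = 2.30×20.8×(1720−271) = 69300 J.

69300 J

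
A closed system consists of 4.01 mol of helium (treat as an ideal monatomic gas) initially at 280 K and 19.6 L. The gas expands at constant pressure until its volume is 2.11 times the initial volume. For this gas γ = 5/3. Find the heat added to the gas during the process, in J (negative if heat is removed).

25900 J

P₁ = nRT₁/V₁ = 4.01×8.314×280/19.6 = 476 kPa.
Isobaric: P stays 476 kPa; V/T = const ⇒ T₂ = 591 K, V₂ = 41.4 L.
W = PΔV = 476×(41.4−19.6) kPa·L = 10400 J.
ΔU = nCvΔT = 4.01×12.5×(591−280) = 15500 J.
Q = ΔU + W = nCpΔT = 25900 J.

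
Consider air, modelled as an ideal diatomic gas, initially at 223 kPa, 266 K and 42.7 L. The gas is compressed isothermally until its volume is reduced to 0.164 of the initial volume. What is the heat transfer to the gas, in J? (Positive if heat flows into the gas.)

-17200 J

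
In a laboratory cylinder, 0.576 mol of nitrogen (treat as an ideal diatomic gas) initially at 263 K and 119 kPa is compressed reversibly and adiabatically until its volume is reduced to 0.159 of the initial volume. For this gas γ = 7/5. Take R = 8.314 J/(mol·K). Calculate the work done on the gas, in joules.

V₁ = nRT₁/P₁ = 0.576×8.314×263/119 = 10.6 L.
Adiabatic: TV^(γ−1) = const ⇒ T₂ = 263×(6.29)^0.400 = 549 K; PV^γ = const ⇒ P₂ = 1560 kPa.
ΔU = nCvΔT = 0.576×20.8×(549−263) = 3420 J.
Q = 0 for an adiabatic process, so W = −ΔU = -3420 J.
Work done on the gas = −W_by = 3420 J.

3420 J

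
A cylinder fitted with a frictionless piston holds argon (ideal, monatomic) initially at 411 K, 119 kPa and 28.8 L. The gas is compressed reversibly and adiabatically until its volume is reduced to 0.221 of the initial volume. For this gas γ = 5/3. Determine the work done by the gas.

-8920 J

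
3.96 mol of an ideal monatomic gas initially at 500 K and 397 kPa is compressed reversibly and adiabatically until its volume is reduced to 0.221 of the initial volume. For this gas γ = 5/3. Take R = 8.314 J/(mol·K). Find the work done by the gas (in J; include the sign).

-42900 J

V₁ = nRT₁/P₁ = 3.96×8.314×500/397 = 41.5 L.
Adiabatic: TV^(γ−1) = const ⇒ T₂ = 500×(4.52)^0.667 = 1370 K; PV^γ = const ⇒ P₂ = 4910 kPa.
ΔU = nCvΔT = 3.96×12.5×(1370−500) = 42900 J.
Q = 0 for an adiabatic process, so W = −ΔU = -42900 J.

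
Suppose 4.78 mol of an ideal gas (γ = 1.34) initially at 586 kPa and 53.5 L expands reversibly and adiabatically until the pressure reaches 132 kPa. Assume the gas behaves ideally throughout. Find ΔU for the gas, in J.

-29000 J

T₁ = P₁V₁/(nR) = 586×53.5/(4.78×8.314) = 789 K.
Adiabatic: T₂/T₁ = (P₂/P₁)^((γ−1)/γ) ⇒ T₂ = 789×(0.225)^0.254 = 540 K; V₂ = 163 L.
For an ideal gas ΔU = nCvΔT with Cv = R/(γ−1) = 24.5 J/(mol·K).
ΔU = 4.78×24.5×(540−789) = -29000 J.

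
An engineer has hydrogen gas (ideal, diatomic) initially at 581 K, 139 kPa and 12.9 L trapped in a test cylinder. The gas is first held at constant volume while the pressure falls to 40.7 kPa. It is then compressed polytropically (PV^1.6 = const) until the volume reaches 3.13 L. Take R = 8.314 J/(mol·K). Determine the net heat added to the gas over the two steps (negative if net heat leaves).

-2580 J

n = P₁V₁/(RT₁) = 139×12.9/(8.314×581) = 0.371 mol.
Step 1 — Isochoric: V stays 12.9 L; P/T = const ⇒ T₂ = 170 K, P₂ = 40.7 kPa.
W = 0 (no volume change).
ΔU = nCvΔT = 0.371×20.8×(170−581) = -3170 J.
Q = ΔU = -3170 J.
State after step 1: P = 40.7 kPa, V = 12.9 L, T = 170 K.
Step 2 — Polytropic n=1.6: T₂ = T₁(V₁/V₂)^(n−1) = 170×(4.12)^0.60 = 398 K; P₂ = P₁(V₁/V₂)^n = 392 kPa.
W = (P₁V₁−P₂V₂)/(n−1) = (40.7×12.9−392×3.13)/0.60 = -1170 J.
ΔU = nCvΔT = 0.371×20.8×(398−170) = 1760 J.
Q = ΔU + W = 586 J.
Net over both steps: W = -1170 J, Q = -2580 J, ΔU = -1410 J.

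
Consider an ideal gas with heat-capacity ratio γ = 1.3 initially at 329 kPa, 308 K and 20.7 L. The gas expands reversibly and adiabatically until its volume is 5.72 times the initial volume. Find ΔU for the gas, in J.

-9250 J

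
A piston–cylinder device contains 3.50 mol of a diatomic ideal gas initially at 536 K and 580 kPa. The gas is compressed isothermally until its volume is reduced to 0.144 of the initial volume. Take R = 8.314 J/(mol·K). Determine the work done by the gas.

-30200 J

V₁ = nRT₁/P₁ = 3.50×8.314×536/580 = 26.9 L.
Isothermal: T stays 536 K; PV = const ⇒ V₂ = 3.87 L, P₂ = 4030 kPa.
W = nRT ln(V₂/V₁) = 3.50×8.314×536×ln(0.144) = -30200 J.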